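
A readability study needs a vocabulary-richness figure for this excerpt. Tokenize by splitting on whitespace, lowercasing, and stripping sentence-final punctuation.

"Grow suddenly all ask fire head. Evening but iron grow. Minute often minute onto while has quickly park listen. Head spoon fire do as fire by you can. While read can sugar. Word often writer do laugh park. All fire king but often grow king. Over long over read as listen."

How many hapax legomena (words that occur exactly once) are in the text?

15

Frequencies: fire:4, grow:3, often:3, all:2, head:2, but:2, minute:2, while:2, park:2, listen:2, do:2, as:2, can:2, read:2, king:2, over:2, suddenly:1, ask:1, evening:1, iron:1, … (11 more, each freq 1)
Hapax (freq=1): ask, by, evening, has, iron, laugh, long, onto, quickly, spoon, suddenly, sugar, word, writer, you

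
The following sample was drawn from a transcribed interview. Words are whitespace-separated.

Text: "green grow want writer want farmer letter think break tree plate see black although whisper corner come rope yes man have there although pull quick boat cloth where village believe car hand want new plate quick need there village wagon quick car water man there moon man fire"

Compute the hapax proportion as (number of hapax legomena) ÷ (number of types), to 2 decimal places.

0.78

Frequencies: want:3, man:3, there:3, quick:3, plate:2, although:2, village:2, car:2, green:1, grow:1, writer:1, farmer:1, letter:1, think:1, break:1, tree:1, see:1, black:1, whisper:1, corner:1, … (16 more, each freq 1)
Hapax count = 28; type count = 36.
Ratio = 28 / 36 = 0.78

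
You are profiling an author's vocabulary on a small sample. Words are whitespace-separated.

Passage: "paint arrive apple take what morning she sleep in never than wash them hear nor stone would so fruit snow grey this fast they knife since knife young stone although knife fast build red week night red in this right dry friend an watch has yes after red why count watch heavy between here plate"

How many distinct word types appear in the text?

46

Distinct types: {after, although, an, apple, arrive, between, build, count, dry, fast, friend, fruit, grey, has, hear, heavy, here, in, knife, morning, never, night, nor, paint, plate, red, right, she, since, sleep, snow, so, stone, take, than, them, they, this, wash, watch, week, what, why, would, yes, young}
V = 46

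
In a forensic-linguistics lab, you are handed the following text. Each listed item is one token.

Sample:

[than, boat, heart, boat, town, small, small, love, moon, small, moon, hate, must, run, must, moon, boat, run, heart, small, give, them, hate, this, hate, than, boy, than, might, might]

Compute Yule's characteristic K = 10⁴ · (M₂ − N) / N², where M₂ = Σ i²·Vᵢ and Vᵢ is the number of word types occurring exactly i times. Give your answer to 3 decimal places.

Frequencies: small:4, than:3, boat:3, moon:3, hate:3, heart:2, must:2, run:2, might:2, town:1, love:1, give:1, them:1, this:1, boy:1
N = 30. Frequency spectrum: V_1=6, V_2=4, V_3=4, V_4=1
M₂ = 1²·6 + 2²·4 + 3²·4 + 4²·1 = 74
K = 10000 × (74 − 30) / 30² = 488.889

488.889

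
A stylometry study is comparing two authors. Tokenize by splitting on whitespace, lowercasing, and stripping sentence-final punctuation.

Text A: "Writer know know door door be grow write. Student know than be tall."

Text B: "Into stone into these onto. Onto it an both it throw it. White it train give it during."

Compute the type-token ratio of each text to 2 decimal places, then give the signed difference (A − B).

TTR(A) = 9/13 = 0.69
TTR(B) = 12/18 = 0.67
Difference = 0.69 − 0.67 = 0.02

0.02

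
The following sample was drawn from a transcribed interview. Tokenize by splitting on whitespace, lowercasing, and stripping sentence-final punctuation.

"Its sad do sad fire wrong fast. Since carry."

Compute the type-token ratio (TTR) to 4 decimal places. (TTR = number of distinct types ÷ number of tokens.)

N = 9 tokens, V = 8 types.
TTR = V / N = 8 / 9 = 0.8889

0.8889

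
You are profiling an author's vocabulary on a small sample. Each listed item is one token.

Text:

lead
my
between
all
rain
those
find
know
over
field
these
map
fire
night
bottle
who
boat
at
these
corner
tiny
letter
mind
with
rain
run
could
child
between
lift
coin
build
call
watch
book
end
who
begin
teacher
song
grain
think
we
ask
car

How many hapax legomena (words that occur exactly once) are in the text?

Frequencies: between:2, rain:2, these:2, who:2, lead:1, my:1, all:1, those:1, find:1, know:1, over:1, field:1, map:1, fire:1, night:1, bottle:1, boat:1, at:1, corner:1, tiny:1, … (21 more, each freq 1)
Hapax (freq=1): all, ask, at, begin, boat, book, bottle, build, call, car, child, coin, corner, could, end, field, find, fire, grain, know, lead, letter, lift, map, mind, my, night, over, run, song, teacher, think, those, tiny, watch, we, with

37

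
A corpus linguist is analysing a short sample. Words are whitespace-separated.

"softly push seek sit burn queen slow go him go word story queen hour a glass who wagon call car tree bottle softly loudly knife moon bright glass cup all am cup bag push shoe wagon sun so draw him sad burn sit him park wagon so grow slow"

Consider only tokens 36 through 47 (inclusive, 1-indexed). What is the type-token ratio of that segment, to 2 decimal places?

0.75

Segment tokens 36–47: wagon, sun, so, draw, him, sad, burn, sit, him, park, wagon, so
Segment N = 12, segment V = 9.
TTR = 9 / 12 = 0.75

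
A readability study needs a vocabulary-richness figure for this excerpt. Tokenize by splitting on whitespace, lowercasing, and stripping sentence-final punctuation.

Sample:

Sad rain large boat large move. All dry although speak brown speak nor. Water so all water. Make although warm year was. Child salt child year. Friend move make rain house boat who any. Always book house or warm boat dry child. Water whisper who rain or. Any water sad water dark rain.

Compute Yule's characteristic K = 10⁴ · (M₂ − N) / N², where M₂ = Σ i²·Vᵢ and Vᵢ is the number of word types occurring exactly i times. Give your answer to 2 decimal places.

256.32

Frequencies: water:5, rain:4, boat:3, child:3, sad:2, large:2, move:2, all:2, dry:2, although:2, speak:2, make:2, warm:2, year:2, house:2, who:2, any:2, or:2, brown:1, nor:1, … (8 more, each freq 1)
N = 53. Frequency spectrum: V_1=10, V_2=14, V_3=2, V_4=1, V_5=1
M₂ = 1²·10 + 2²·14 + 3²·2 + 4²·1 + 5²·1 = 125
K = 10000 × (125 − 53) / 53² = 256.32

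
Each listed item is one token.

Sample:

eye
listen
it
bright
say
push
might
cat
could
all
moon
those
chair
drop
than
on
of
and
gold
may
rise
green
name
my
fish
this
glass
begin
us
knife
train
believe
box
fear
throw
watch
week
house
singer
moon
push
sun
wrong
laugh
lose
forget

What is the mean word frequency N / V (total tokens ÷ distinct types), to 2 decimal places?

N = 46 tokens, V = 44 types.
Mean frequency = N / V = 46 / 44 = 1.05

1.05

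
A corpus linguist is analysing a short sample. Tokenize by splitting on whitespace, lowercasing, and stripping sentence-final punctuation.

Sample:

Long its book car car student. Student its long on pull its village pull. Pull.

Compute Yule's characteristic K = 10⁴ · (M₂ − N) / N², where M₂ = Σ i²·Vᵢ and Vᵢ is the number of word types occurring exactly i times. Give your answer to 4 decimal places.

Frequencies: its:3, pull:3, long:2, car:2, student:2, book:1, on:1, village:1
N = 15. Frequency spectrum: V_1=3, V_2=3, V_3=2
M₂ = 1²·3 + 2²·3 + 3²·2 = 33
K = 10000 × (33 − 15) / 15² = 800.0000

800.0000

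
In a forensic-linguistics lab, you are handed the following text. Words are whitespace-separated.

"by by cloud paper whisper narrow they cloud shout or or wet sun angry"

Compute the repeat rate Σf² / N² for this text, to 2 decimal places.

Frequencies: by:2, cloud:2, or:2, paper:1, whisper:1, narrow:1, they:1, shout:1, wet:1, sun:1, angry:1
Σf² = 20; N² = 196
Repeat rate = 20 / 196 = 0.10

0.10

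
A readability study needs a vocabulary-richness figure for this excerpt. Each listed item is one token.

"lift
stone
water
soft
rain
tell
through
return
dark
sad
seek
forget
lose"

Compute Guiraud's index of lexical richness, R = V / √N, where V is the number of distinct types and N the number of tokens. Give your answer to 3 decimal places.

3.606

N = 13, V = 13.
√N = 3.605551
R = 13 / 3.605551 = 3.606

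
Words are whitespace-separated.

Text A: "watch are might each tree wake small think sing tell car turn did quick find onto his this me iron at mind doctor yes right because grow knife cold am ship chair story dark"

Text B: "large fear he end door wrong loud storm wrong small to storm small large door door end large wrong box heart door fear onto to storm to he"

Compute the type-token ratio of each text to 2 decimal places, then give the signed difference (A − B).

TTR(A) = 34/34 = 1.00
TTR(B) = 13/28 = 0.46
Difference = 1.00 − 0.46 = 0.54

0.54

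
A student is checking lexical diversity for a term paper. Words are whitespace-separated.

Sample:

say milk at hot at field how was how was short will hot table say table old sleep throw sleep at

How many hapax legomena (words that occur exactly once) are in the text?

6

Frequencies: at:3, say:2, hot:2, how:2, was:2, table:2, sleep:2, milk:1, field:1, short:1, will:1, old:1, throw:1
Hapax (freq=1): field, milk, old, short, throw, will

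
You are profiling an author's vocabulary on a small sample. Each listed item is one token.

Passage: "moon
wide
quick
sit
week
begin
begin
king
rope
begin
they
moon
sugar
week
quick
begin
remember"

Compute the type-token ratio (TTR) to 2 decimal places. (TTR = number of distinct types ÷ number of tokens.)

N = 17 tokens, V = 11 types.
TTR = V / N = 11 / 17 = 0.65

0.65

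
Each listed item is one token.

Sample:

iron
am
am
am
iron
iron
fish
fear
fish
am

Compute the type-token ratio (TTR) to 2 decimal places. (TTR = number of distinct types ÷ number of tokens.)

N = 10 tokens, V = 4 types.
TTR = V / N = 4 / 10 = 0.40

0.40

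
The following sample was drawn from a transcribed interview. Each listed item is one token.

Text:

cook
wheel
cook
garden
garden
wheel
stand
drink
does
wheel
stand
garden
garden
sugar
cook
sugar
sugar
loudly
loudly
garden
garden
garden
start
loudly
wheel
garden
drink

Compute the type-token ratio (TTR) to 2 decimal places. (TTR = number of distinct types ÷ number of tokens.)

N = 27 tokens, V = 9 types.
TTR = V / N = 9 / 27 = 0.33

0.33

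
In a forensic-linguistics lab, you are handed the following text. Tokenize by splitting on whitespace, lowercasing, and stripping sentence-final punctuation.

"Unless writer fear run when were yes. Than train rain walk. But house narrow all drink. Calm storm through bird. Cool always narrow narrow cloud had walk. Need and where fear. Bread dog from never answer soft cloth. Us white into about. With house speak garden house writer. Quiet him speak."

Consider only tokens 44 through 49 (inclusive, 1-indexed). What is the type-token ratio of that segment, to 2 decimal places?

0.83

Segment tokens 44–49: house, speak, garden, house, writer, quiet
Segment N = 6, segment V = 5.
TTR = 5 / 6 = 0.83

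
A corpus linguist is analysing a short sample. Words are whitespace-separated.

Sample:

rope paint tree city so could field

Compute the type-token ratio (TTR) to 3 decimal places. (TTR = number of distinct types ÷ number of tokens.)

1.000

N = 7 tokens, V = 7 types.
TTR = V / N = 7 / 7 = 1.000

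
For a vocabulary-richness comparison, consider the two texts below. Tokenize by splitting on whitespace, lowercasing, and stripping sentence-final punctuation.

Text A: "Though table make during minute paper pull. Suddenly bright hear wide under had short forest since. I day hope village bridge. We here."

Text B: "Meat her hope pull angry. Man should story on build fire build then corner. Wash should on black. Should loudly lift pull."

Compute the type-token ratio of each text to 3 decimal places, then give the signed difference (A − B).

0.227

TTR(A) = 23/23 = 1.000
TTR(B) = 17/22 = 0.773
Difference = 1.000 − 0.773 = 0.227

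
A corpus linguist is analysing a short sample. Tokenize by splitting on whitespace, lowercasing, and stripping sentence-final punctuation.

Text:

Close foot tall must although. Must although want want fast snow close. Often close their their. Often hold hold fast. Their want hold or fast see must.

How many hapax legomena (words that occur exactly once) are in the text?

Frequencies: close:3, must:3, want:3, fast:3, their:3, hold:3, although:2, often:2, foot:1, tall:1, snow:1, or:1, see:1
Hapax (freq=1): foot, or, see, snow, tall

5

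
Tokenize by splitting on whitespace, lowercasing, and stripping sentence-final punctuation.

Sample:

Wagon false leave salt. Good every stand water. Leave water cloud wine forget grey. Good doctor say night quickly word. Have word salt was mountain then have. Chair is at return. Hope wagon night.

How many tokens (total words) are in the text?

Tokens: wagon, false, leave, salt, good, every, stand, water, leave, water, cloud, wine, forget, grey, good, doctor, say, night, quickly, word, have, word, salt, was, mountain, then, have, chair, is, at, return, hope, wagon, night
N = 34

34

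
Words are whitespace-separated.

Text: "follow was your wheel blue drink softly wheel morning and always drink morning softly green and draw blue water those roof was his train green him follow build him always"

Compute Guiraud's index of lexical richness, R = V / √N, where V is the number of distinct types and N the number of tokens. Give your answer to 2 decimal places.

N = 30, V = 19.
√N = 5.477226
R = 19 / 5.477226 = 3.47

3.47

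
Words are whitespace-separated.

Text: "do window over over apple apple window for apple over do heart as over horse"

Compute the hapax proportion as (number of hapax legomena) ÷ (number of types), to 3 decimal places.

Frequencies: over:4, apple:3, do:2, window:2, for:1, heart:1, as:1, horse:1
Hapax count = 4; type count = 8.
Ratio = 4 / 8 = 0.500

0.500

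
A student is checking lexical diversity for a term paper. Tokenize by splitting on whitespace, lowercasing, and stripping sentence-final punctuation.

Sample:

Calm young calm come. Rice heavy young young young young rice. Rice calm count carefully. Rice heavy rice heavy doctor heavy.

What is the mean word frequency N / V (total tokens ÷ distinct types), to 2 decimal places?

2.63

N = 21 tokens, V = 8 types.
Mean frequency = N / V = 21 / 8 = 2.63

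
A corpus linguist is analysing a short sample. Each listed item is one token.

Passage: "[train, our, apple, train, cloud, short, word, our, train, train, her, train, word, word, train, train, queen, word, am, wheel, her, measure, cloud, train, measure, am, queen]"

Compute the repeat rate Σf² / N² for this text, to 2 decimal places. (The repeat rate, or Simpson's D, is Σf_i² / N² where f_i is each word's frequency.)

Frequencies: train:8, word:4, our:2, cloud:2, her:2, queen:2, am:2, measure:2, apple:1, short:1, wheel:1
Σf² = 107; N² = 729
Repeat rate = 107 / 729 = 0.15

0.15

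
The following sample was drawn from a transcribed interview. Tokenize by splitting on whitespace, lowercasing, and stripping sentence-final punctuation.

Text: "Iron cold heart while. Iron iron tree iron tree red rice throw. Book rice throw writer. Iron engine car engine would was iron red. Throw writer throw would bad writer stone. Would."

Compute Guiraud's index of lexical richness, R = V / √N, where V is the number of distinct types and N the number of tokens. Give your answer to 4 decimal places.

2.8284

N = 32, V = 16.
√N = 5.656854
R = 16 / 5.656854 = 2.8284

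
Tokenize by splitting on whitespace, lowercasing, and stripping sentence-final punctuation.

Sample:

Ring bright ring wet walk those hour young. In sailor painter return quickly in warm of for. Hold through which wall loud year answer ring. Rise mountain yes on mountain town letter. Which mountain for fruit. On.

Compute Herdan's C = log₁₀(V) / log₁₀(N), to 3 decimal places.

N = 37, V = 29.
log₁₀(V) = 1.462398, log₁₀(N) = 1.568202
C = 1.462398 / 1.568202 = 0.933

0.933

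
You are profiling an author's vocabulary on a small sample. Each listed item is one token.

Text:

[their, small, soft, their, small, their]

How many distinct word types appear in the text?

3

Distinct types: {small, soft, their}
V = 3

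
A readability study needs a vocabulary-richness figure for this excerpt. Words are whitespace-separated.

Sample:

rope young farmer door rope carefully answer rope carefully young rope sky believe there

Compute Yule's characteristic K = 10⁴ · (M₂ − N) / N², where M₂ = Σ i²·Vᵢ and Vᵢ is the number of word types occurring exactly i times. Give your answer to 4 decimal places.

Frequencies: rope:4, young:2, carefully:2, farmer:1, door:1, answer:1, sky:1, believe:1, there:1
N = 14. Frequency spectrum: V_1=6, V_2=2, V_4=1
M₂ = 1²·6 + 2²·2 + 4²·1 = 30
K = 10000 × (30 − 14) / 14² = 816.3265

816.3265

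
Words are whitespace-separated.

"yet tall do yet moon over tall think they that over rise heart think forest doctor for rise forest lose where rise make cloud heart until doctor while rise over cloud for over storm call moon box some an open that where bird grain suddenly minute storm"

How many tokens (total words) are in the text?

Tokens: yet, tall, do, yet, moon, over, tall, think, they, that, over, rise, heart, think, forest, doctor, for, rise, forest, lose, where, rise, make, cloud, heart, until, doctor, while, rise, over, cloud, for, over, storm, call, moon, box, some, an, open, that, where, bird, grain, suddenly, minute, storm
N = 47

47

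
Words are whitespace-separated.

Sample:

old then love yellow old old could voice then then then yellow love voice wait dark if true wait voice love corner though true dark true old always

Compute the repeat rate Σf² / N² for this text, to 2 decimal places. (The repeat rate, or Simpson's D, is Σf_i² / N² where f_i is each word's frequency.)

0.10

Frequencies: old:4, then:4, love:3, voice:3, true:3, yellow:2, wait:2, dark:2, could:1, if:1, corner:1, though:1, always:1
Σf² = 76; N² = 784
Repeat rate = 76 / 784 = 0.10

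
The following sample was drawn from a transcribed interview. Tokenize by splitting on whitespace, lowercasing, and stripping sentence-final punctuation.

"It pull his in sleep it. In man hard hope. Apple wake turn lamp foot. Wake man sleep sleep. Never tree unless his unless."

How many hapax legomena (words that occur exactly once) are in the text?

Frequencies: sleep:3, it:2, his:2, in:2, man:2, wake:2, unless:2, pull:1, hard:1, hope:1, apple:1, turn:1, lamp:1, foot:1, never:1, tree:1
Hapax (freq=1): apple, foot, hard, hope, lamp, never, pull, tree, turn

9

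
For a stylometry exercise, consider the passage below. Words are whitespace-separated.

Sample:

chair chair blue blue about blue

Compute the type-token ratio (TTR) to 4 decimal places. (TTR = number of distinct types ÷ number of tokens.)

N = 6 tokens, V = 3 types.
TTR = V / N = 3 / 6 = 0.5000

0.5000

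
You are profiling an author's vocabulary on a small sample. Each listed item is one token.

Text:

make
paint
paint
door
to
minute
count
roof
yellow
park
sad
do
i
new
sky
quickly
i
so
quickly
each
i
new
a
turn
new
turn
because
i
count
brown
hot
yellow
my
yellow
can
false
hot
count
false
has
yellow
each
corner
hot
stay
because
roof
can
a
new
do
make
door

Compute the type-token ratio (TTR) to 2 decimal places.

N = 53 tokens, V = 28 types.
TTR = V / N = 28 / 53 = 0.53

0.53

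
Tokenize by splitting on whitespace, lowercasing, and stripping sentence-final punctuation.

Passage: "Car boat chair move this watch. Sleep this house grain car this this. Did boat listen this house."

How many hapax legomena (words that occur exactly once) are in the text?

7

Frequencies: this:5, car:2, boat:2, house:2, chair:1, move:1, watch:1, sleep:1, grain:1, did:1, listen:1
Hapax (freq=1): chair, did, grain, listen, move, sleep, watch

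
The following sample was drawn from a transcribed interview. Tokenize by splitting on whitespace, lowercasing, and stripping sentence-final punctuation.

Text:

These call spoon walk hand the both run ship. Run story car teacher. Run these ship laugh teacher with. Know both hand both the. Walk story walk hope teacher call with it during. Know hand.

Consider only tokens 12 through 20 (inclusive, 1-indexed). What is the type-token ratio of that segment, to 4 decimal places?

Segment tokens 12–20: car, teacher, run, these, ship, laugh, teacher, with, know
Segment N = 9, segment V = 8.
TTR = 8 / 9 = 0.8889

0.8889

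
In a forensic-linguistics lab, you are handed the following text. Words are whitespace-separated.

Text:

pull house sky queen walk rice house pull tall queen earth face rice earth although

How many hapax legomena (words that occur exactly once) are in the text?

5

Frequencies: pull:2, house:2, queen:2, rice:2, earth:2, sky:1, walk:1, tall:1, face:1, although:1
Hapax (freq=1): although, face, sky, tall, walk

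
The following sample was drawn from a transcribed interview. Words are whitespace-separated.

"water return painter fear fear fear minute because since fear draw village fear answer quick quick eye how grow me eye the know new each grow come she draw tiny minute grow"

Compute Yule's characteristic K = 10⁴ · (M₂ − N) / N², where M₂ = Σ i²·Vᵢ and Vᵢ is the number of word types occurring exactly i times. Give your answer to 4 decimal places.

Frequencies: fear:5, grow:3, minute:2, draw:2, quick:2, eye:2, water:1, return:1, painter:1, because:1, since:1, village:1, answer:1, how:1, me:1, the:1, know:1, new:1, each:1, come:1, … (2 more, each freq 1)
N = 32. Frequency spectrum: V_1=16, V_2=4, V_3=1, V_5=1
M₂ = 1²·16 + 2²·4 + 3²·1 + 5²·1 = 66
K = 10000 × (66 − 32) / 32² = 332.0313

332.0313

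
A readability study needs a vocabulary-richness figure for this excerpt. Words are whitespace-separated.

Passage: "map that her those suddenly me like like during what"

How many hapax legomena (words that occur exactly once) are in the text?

8

Frequencies: like:2, map:1, that:1, her:1, those:1, suddenly:1, me:1, during:1, what:1
Hapax (freq=1): during, her, map, me, suddenly, that, those, what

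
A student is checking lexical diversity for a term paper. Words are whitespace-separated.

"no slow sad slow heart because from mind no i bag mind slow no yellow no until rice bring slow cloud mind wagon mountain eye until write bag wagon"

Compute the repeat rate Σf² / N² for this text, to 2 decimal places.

Frequencies: no:4, slow:4, mind:3, bag:2, until:2, wagon:2, sad:1, heart:1, because:1, from:1, i:1, yellow:1, rice:1, bring:1, cloud:1, mountain:1, eye:1, write:1
Σf² = 65; N² = 841
Repeat rate = 65 / 841 = 0.08

0.08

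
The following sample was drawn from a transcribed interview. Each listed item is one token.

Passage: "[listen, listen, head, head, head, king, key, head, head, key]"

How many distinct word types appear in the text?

Distinct types: {head, key, king, listen}
V = 4

4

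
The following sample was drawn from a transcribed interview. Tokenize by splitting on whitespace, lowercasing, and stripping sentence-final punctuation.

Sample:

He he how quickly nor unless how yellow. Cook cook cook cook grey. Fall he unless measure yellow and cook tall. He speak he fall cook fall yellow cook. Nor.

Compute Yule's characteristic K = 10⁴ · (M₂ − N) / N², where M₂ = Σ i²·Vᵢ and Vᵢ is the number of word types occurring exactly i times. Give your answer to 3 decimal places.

Frequencies: cook:7, he:5, yellow:3, fall:3, how:2, nor:2, unless:2, quickly:1, grey:1, measure:1, and:1, tall:1, speak:1
N = 30. Frequency spectrum: V_1=6, V_2=3, V_3=2, V_5=1, V_7=1
M₂ = 1²·6 + 2²·3 + 3²·2 + 5²·1 + 7²·1 = 110
K = 10000 × (110 − 30) / 30² = 888.889

888.889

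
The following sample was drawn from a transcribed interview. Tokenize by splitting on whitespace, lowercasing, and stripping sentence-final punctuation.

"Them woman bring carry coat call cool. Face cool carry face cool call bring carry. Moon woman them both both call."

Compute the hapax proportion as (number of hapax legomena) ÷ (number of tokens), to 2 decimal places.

0.10

Frequencies: carry:3, call:3, cool:3, them:2, woman:2, bring:2, face:2, both:2, coat:1, moon:1
Hapax count = 2; token count = 21.
Ratio = 2 / 21 = 0.10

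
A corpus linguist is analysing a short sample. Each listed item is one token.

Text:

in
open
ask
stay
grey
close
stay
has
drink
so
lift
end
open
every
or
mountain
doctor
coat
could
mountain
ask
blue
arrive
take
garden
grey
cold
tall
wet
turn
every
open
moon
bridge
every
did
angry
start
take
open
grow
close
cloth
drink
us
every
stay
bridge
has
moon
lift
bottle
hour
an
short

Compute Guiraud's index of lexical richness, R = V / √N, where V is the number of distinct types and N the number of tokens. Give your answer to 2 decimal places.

N = 55, V = 37.
√N = 7.416198
R = 37 / 7.416198 = 4.99

4.99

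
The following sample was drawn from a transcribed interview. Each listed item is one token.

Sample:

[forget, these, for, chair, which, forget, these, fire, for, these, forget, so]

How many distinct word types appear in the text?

Distinct types: {chair, fire, for, forget, so, these, which}
V = 7

7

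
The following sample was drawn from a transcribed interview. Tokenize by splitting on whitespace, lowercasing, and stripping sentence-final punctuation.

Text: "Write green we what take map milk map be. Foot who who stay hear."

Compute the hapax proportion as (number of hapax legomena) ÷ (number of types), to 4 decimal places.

Frequencies: map:2, who:2, write:1, green:1, we:1, what:1, take:1, milk:1, be:1, foot:1, stay:1, hear:1
Hapax count = 10; type count = 12.
Ratio = 10 / 12 = 0.8333

0.8333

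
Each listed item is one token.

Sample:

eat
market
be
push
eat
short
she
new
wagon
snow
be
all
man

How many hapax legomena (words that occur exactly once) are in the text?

9

Frequencies: eat:2, be:2, market:1, push:1, short:1, she:1, new:1, wagon:1, snow:1, all:1, man:1
Hapax (freq=1): all, man, market, new, push, she, short, snow, wagon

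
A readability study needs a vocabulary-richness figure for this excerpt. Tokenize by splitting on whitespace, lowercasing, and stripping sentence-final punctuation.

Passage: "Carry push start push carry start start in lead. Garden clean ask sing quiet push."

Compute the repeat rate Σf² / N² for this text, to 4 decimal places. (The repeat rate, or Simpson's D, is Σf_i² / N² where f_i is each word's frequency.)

Frequencies: push:3, start:3, carry:2, in:1, lead:1, garden:1, clean:1, ask:1, sing:1, quiet:1
Σf² = 29; N² = 225
Repeat rate = 29 / 225 = 0.1289

0.1289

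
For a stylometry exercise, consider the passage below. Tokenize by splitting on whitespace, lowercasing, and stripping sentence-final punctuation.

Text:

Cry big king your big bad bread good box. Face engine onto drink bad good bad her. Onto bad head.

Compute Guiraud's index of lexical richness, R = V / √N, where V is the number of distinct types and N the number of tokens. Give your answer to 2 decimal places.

3.13

N = 20, V = 14.
√N = 4.472136
R = 14 / 4.472136 = 3.13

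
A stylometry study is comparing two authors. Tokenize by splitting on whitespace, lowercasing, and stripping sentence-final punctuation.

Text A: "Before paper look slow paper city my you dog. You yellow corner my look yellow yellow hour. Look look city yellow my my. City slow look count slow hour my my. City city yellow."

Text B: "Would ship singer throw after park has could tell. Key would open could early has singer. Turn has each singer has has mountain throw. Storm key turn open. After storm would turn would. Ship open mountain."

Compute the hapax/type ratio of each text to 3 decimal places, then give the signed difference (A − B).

0.083

A: hapax=4, V=12, ratio=0.333
B: hapax=4, V=16, ratio=0.250
Difference = 0.333 − 0.250 = 0.083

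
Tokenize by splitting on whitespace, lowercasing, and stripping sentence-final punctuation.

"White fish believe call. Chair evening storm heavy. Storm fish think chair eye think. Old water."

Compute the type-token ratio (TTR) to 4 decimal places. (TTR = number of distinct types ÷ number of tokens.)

0.7500

N = 16 tokens, V = 12 types.
TTR = V / N = 12 / 16 = 0.7500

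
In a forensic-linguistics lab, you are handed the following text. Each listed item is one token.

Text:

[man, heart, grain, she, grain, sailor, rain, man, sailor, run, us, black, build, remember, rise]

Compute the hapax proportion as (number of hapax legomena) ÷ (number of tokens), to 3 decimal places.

0.600

Frequencies: man:2, grain:2, sailor:2, heart:1, she:1, rain:1, run:1, us:1, black:1, build:1, remember:1, rise:1
Hapax count = 9; token count = 15.
Ratio = 9 / 15 = 0.600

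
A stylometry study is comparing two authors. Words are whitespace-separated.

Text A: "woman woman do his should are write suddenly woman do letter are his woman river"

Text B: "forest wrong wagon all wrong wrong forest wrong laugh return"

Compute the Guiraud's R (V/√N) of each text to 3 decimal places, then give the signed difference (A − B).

A: V=9, N=15, R=2.324
B: V=6, N=10, R=1.897
Difference = 2.324 − 1.897 = 0.427

0.427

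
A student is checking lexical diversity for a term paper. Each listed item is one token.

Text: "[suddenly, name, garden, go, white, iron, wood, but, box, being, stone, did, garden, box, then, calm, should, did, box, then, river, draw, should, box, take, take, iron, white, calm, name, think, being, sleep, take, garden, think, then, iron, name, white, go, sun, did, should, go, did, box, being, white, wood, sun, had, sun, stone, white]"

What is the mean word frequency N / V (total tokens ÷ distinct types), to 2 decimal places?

2.50

N = 55 tokens, V = 22 types.
Mean frequency = N / V = 55 / 22 = 2.50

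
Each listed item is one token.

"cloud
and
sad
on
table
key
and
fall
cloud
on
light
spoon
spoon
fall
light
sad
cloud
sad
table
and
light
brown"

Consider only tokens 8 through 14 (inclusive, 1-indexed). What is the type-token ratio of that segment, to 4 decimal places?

0.7143

Segment tokens 8–14: fall, cloud, on, light, spoon, spoon, fall
Segment N = 7, segment V = 5.
TTR = 5 / 7 = 0.7143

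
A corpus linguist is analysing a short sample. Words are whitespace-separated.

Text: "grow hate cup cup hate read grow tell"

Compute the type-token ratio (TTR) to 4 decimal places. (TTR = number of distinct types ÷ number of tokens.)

0.6250

N = 8 tokens, V = 5 types.
TTR = V / N = 5 / 8 = 0.6250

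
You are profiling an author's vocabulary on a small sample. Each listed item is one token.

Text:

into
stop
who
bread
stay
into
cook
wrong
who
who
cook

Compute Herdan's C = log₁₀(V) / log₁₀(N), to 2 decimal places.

0.81

N = 11, V = 7.
log₁₀(V) = 0.845098, log₁₀(N) = 1.041393
C = 0.845098 / 1.041393 = 0.81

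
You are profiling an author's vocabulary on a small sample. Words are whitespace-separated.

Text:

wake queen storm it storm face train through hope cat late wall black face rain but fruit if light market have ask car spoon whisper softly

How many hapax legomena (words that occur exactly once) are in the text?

22

Frequencies: storm:2, face:2, wake:1, queen:1, it:1, train:1, through:1, hope:1, cat:1, late:1, wall:1, black:1, rain:1, but:1, fruit:1, if:1, light:1, market:1, have:1, ask:1, … (4 more, each freq 1)
Hapax (freq=1): ask, black, but, car, cat, fruit, have, hope, if, it, late, light, market, queen, rain, softly, spoon, through, train, wake, wall, whisper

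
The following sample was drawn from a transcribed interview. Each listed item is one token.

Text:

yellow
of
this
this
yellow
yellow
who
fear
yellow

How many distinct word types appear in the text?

Distinct types: {fear, of, this, who, yellow}
V = 5

5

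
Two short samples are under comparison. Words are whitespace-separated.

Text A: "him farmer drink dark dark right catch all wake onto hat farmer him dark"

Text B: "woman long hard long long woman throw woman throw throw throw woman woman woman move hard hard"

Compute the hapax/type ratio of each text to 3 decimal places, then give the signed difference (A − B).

0.500

A: hapax=7, V=10, ratio=0.700
B: hapax=1, V=5, ratio=0.200
Difference = 0.700 − 0.200 = 0.500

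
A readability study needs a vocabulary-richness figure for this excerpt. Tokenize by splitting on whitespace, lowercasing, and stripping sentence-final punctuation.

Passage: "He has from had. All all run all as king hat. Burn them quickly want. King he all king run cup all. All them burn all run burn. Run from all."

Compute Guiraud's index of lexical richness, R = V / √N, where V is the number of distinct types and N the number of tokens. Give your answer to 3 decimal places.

N = 31, V = 14.
√N = 5.567764
R = 14 / 5.567764 = 2.514

2.514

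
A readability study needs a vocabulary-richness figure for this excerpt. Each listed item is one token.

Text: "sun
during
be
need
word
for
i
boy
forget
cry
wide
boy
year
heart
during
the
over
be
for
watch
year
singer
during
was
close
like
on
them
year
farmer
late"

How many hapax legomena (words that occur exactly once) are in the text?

19

Frequencies: during:3, year:3, be:2, for:2, boy:2, sun:1, need:1, word:1, i:1, forget:1, cry:1, wide:1, heart:1, the:1, over:1, watch:1, singer:1, was:1, close:1, like:1, … (4 more, each freq 1)
Hapax (freq=1): close, cry, farmer, forget, heart, i, late, like, need, on, over, singer, sun, the, them, was, watch, wide, word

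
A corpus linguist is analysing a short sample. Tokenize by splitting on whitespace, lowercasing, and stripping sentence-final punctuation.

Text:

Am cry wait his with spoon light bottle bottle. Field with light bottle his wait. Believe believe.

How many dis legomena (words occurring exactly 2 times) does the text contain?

5

Frequencies: bottle:3, wait:2, his:2, with:2, light:2, believe:2, am:1, cry:1, spoon:1, field:1
Words with frequency 2: believe, his, light, wait, with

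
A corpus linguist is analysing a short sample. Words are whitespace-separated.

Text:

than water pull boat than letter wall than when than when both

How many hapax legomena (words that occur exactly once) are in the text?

6

Frequencies: than:4, when:2, water:1, pull:1, boat:1, letter:1, wall:1, both:1
Hapax (freq=1): boat, both, letter, pull, wall, water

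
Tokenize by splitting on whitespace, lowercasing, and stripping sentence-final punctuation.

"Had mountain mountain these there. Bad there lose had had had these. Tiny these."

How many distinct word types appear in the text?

7

Distinct types: {bad, had, lose, mountain, there, these, tiny}
V = 7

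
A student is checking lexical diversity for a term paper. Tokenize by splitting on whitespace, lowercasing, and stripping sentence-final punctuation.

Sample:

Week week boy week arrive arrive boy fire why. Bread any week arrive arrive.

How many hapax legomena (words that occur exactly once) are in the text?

Frequencies: week:4, arrive:4, boy:2, fire:1, why:1, bread:1, any:1
Hapax (freq=1): any, bread, fire, why

4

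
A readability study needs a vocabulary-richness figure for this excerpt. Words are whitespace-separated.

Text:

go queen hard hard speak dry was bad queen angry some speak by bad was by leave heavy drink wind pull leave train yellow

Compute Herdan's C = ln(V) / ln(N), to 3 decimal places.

N = 24, V = 17.
ln(V) = 2.833213, ln(N) = 3.178054
C = 2.833213 / 3.178054 = 0.891

0.891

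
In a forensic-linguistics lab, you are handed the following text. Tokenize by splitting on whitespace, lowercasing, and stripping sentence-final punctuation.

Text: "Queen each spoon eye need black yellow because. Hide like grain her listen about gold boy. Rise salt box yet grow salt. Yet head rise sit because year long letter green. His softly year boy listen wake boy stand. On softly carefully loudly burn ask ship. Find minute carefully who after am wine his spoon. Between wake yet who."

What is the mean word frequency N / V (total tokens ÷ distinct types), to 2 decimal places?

1.34

N = 59 tokens, V = 44 types.
Mean frequency = N / V = 59 / 44 = 1.34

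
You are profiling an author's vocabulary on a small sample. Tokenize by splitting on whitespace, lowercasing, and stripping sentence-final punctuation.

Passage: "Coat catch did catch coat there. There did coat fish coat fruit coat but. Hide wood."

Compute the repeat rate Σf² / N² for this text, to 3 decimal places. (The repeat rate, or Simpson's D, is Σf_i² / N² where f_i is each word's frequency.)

Frequencies: coat:5, catch:2, did:2, there:2, fish:1, fruit:1, but:1, hide:1, wood:1
Σf² = 42; N² = 256
Repeat rate = 42 / 256 = 0.164

0.164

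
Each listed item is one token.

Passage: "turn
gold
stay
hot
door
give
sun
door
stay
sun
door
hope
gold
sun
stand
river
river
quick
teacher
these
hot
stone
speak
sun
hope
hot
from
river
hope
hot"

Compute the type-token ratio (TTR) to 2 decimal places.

0.53

N = 30 tokens, V = 16 types.
TTR = V / N = 16 / 30 = 0.53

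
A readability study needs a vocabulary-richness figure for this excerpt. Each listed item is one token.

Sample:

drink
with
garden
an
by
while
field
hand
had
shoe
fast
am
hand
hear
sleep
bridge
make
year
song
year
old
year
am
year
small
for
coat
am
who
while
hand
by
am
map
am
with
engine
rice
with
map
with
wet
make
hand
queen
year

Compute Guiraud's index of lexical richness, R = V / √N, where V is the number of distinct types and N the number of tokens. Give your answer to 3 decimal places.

4.128

N = 46, V = 28.
√N = 6.782330
R = 28 / 6.782330 = 4.128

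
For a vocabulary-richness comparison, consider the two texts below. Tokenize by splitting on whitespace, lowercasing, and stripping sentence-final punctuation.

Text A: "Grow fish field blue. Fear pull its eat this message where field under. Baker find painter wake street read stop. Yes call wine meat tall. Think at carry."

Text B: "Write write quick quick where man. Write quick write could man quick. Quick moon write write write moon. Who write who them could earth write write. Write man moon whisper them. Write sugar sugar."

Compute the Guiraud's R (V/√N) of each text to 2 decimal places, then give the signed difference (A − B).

A: V=27, N=28, R=5.10
B: V=11, N=34, R=1.89
Difference = 5.10 − 1.89 = 3.21

3.21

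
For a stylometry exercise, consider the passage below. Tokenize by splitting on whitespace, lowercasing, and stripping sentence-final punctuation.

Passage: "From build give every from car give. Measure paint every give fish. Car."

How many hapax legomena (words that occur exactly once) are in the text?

4

Frequencies: give:3, from:2, every:2, car:2, build:1, measure:1, paint:1, fish:1
Hapax (freq=1): build, fish, measure, paint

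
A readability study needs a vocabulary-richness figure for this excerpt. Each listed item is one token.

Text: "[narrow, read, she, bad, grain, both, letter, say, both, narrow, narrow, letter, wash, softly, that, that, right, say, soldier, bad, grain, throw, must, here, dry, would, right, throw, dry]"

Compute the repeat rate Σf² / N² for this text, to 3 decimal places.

0.063

Frequencies: narrow:3, bad:2, grain:2, both:2, letter:2, say:2, that:2, right:2, throw:2, dry:2, read:1, she:1, wash:1, softly:1, soldier:1, must:1, here:1, would:1
Σf² = 53; N² = 841
Repeat rate = 53 / 841 = 0.063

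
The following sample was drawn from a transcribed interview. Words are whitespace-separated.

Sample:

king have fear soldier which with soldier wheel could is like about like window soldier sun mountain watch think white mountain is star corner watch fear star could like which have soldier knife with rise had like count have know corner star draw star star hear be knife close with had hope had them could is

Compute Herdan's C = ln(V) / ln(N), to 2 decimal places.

N = 56, V = 30.
ln(V) = 3.401197, ln(N) = 4.025352
C = 3.401197 / 4.025352 = 0.84

0.84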